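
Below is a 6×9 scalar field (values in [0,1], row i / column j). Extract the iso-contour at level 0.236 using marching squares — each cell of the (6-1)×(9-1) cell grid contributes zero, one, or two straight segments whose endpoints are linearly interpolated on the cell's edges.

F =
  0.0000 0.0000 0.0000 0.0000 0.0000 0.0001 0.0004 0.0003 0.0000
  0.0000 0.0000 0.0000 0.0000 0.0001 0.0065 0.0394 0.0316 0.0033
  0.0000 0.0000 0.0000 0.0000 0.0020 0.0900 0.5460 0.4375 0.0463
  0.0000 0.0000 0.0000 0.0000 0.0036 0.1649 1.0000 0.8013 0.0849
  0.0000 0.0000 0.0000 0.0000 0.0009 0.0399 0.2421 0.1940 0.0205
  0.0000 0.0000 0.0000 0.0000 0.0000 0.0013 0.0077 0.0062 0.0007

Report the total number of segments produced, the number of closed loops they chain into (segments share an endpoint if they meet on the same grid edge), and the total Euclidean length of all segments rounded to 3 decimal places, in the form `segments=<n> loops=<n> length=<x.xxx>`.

segments=10 loops=1 length=8.301

cell (1,5): code 0100 → (1.388,6.000)–(2.000,5.320)
cell (1,6): code 1100 → (1.504,7.000)–(1.388,6.000)
cell (1,7): code 1000 → (2.000,7.515)–(1.504,7.000)
cell (2,5): code 0110 → (2.000,5.320)–(3.000,5.085)
cell (2,7): code 1001 → (3.000,7.789)–(2.000,7.515)
cell (3,5): code 0110 → (3.000,5.085)–(4.000,5.970)
cell (3,6): code 1011 → (4.000,6.127)–(3.931,7.000)
cell (3,7): code 0001 → (3.931,7.000)–(3.000,7.789)
cell (4,5): code 0010 → (4.000,5.970)–(4.026,6.000)
cell (4,6): code 0001 → (4.026,6.000)–(4.000,6.127)
total: 10 segments, chained into 1 closed loop(s), length Σ = 8.301472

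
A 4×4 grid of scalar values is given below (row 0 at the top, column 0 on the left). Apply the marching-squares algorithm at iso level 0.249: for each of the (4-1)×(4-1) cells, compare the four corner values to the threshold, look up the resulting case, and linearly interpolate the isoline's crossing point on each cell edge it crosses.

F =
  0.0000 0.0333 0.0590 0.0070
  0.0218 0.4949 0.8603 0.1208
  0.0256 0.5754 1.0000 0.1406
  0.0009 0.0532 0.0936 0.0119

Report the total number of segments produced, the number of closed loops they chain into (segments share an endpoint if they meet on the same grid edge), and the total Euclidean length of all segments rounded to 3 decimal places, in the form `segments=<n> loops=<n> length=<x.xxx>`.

segments=8 loops=1 length=7.986

cell (0,0): code 0100 → (0.467,1.000)–(1.000,0.480)
cell (0,1): code 1100 → (0.237,2.000)–(0.467,1.000)
cell (0,2): code 1000 → (1.000,2.827)–(0.237,2.000)
cell (1,0): code 0110 → (1.000,0.480)–(2.000,0.406)
cell (1,2): code 1001 → (2.000,2.874)–(1.000,2.827)
cell (2,0): code 0010 → (2.000,0.406)–(2.625,1.000)
cell (2,1): code 0011 → (2.625,1.000)–(2.829,2.000)
cell (2,2): code 0001 → (2.829,2.000)–(2.000,2.874)
total: 8 segments, chained into 1 closed loop(s), length Σ = 7.985891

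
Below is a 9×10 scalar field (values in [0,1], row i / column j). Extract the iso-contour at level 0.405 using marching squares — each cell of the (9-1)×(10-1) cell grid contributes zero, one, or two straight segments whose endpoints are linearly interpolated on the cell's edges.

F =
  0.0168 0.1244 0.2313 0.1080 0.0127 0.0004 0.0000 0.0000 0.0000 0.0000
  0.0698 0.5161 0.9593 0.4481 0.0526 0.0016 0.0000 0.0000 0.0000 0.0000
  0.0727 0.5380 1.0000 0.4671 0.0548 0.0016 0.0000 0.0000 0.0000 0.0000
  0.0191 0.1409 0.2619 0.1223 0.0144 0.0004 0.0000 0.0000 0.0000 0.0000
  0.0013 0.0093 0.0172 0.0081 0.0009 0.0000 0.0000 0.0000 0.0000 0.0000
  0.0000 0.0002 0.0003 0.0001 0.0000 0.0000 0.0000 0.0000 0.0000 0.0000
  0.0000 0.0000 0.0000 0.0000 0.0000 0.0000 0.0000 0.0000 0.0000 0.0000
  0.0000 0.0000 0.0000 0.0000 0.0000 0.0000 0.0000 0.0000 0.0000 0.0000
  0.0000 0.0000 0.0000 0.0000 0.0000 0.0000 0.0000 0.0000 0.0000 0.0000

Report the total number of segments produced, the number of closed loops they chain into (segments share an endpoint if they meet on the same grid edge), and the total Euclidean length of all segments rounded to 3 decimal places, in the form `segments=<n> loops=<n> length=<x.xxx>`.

segments=10 loops=1 length=7.799

cell (0,0): code 0100 → (0.716,1.000)–(1.000,0.751)
cell (0,1): code 1100 → (0.239,2.000)–(0.716,1.000)
cell (0,2): code 1100 → (0.873,3.000)–(0.239,2.000)
cell (0,3): code 1000 → (1.000,3.109)–(0.873,3.000)
cell (1,0): code 0110 → (1.000,0.751)–(2.000,0.714)
cell (1,3): code 1001 → (2.000,3.151)–(1.000,3.109)
cell (2,0): code 0010 → (2.000,0.714)–(2.335,1.000)
cell (2,1): code 0011 → (2.335,1.000)–(2.806,2.000)
cell (2,2): code 0011 → (2.806,2.000)–(2.180,3.000)
cell (2,3): code 0001 → (2.180,3.000)–(2.000,3.151)
total: 10 segments, chained into 1 closed loop(s), length Σ = 7.799085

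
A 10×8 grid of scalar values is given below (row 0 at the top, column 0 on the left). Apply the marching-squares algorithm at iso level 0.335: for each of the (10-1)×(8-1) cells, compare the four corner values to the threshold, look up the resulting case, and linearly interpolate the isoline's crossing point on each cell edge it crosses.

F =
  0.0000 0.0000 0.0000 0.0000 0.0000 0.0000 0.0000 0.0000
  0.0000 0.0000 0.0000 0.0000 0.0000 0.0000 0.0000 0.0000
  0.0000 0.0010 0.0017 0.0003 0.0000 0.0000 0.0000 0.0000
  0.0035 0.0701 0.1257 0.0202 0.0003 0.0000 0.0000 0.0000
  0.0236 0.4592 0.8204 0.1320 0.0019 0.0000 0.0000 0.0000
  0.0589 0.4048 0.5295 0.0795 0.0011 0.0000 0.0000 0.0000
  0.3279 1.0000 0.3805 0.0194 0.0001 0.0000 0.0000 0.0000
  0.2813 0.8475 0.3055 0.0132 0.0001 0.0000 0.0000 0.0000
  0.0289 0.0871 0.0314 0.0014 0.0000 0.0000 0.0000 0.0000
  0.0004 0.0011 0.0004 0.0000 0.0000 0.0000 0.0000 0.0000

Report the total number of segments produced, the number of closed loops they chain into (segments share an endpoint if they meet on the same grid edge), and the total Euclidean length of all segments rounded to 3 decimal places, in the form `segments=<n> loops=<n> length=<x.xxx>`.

cell (3,0): code 0100 → (3.681,1.000)–(4.000,0.715)
cell (3,1): code 1100 → (3.301,2.000)–(3.681,1.000)
cell (3,2): code 1000 → (4.000,2.705)–(3.301,2.000)
cell (4,0): code 0110 → (4.000,0.715)–(5.000,0.798)
cell (4,2): code 1001 → (5.000,2.432)–(4.000,2.705)
cell (5,0): code 0110 → (5.000,0.798)–(6.000,0.011)
cell (5,2): code 1001 → (6.000,2.126)–(5.000,2.432)
cell (6,0): code 0110 → (6.000,0.011)–(7.000,0.095)
cell (6,1): code 1011 → (7.000,1.946)–(6.607,2.000)
cell (6,2): code 0001 → (6.607,2.000)–(6.000,2.126)
cell (7,0): code 0010 → (7.000,0.095)–(7.674,1.000)
cell (7,1): code 0001 → (7.674,1.000)–(7.000,1.946)
total: 12 segments, chained into 1 closed loop(s), length Σ = 11.159031

segments=12 loops=1 length=11.159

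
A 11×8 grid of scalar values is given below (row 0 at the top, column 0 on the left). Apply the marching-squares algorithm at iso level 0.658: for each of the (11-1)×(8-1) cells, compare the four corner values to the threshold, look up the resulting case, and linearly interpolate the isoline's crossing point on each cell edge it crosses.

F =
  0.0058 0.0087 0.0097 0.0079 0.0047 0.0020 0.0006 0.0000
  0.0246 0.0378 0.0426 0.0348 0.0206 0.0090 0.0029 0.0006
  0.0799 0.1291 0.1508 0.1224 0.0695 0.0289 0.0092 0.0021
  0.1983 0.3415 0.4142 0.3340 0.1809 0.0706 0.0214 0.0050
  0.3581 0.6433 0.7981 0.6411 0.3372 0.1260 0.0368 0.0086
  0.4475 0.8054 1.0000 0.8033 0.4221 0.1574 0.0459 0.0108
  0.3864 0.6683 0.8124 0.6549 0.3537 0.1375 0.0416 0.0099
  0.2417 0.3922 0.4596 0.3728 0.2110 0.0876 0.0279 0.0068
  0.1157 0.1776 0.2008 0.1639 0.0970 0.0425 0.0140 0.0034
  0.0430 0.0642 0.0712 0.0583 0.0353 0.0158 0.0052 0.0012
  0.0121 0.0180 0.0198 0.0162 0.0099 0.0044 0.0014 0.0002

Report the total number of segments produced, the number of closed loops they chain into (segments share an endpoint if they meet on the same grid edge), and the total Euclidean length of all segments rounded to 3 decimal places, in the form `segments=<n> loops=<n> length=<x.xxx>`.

segments=12 loops=1 length=8.543

cell (3,1): code 0100 → (3.635,2.000)–(4.000,1.095)
cell (3,2): code 1000 → (4.000,2.892)–(3.635,2.000)
cell (4,0): code 0100 → (4.091,1.000)–(5.000,0.588)
cell (4,1): code 1110 → (4.000,1.095)–(4.091,1.000)
cell (4,2): code 1101 → (4.104,3.000)–(4.000,2.892)
cell (4,3): code 1000 → (5.000,3.381)–(4.104,3.000)
cell (5,0): code 0110 → (5.000,0.588)–(6.000,0.963)
cell (5,2): code 1011 → (6.000,2.980)–(5.979,3.000)
cell (5,3): code 0001 → (5.979,3.000)–(5.000,3.381)
cell (6,0): code 0010 → (6.000,0.963)–(6.037,1.000)
cell (6,1): code 0011 → (6.037,1.000)–(6.438,2.000)
cell (6,2): code 0001 → (6.438,2.000)–(6.000,2.980)
total: 12 segments, chained into 1 closed loop(s), length Σ = 8.543265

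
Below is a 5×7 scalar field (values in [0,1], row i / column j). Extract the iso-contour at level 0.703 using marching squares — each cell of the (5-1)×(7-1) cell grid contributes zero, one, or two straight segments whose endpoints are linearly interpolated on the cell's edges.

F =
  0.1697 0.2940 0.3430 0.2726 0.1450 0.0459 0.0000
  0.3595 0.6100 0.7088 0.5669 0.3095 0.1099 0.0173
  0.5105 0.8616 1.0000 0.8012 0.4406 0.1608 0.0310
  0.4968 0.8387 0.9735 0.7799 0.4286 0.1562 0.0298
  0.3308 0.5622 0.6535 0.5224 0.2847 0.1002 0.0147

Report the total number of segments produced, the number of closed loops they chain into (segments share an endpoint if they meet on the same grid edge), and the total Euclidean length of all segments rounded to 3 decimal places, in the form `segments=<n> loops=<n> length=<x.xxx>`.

cell (0,1): code 0100 → (0.984,2.000)–(1.000,1.941)
cell (0,2): code 1000 → (1.000,2.041)–(0.984,2.000)
cell (1,0): code 0100 → (1.370,1.000)–(2.000,0.548)
cell (1,1): code 1110 → (1.000,1.941)–(1.370,1.000)
cell (1,2): code 1101 → (1.581,3.000)–(1.000,2.041)
cell (1,3): code 1000 → (2.000,3.272)–(1.581,3.000)
cell (2,0): code 0110 → (2.000,0.548)–(3.000,0.603)
cell (2,3): code 1001 → (3.000,3.219)–(2.000,3.272)
cell (3,0): code 0010 → (3.000,0.603)–(3.491,1.000)
cell (3,1): code 0011 → (3.491,1.000)–(3.845,2.000)
cell (3,2): code 0011 → (3.845,2.000)–(3.299,3.000)
cell (3,3): code 0001 → (3.299,3.000)–(3.000,3.219)
total: 12 segments, chained into 1 closed loop(s), length Σ = 8.717610

segments=12 loops=1 length=8.718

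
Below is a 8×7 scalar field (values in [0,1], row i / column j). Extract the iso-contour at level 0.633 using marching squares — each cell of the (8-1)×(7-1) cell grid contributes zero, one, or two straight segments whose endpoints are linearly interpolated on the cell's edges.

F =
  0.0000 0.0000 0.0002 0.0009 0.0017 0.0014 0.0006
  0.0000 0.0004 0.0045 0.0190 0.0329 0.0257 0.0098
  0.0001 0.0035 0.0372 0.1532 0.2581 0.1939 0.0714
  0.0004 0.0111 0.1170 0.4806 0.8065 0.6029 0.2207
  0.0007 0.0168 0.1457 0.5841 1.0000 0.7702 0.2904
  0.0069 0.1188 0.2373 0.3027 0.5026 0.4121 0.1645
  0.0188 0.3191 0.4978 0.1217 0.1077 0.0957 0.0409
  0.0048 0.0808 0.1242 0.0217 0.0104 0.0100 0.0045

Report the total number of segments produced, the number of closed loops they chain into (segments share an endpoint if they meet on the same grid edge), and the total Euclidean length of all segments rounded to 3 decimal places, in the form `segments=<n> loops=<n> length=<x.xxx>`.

segments=8 loops=1 length=6.379

cell (2,3): code 0100 → (2.684,4.000)–(3.000,3.468)
cell (2,4): code 1000 → (3.000,4.852)–(2.684,4.000)
cell (3,3): code 0110 → (3.000,3.468)–(4.000,3.118)
cell (3,4): code 1101 → (3.180,5.000)–(3.000,4.852)
cell (3,5): code 1000 → (4.000,5.286)–(3.180,5.000)
cell (4,3): code 0010 → (4.000,3.118)–(4.738,4.000)
cell (4,4): code 0011 → (4.738,4.000)–(4.383,5.000)
cell (4,5): code 0001 → (4.383,5.000)–(4.000,5.286)
total: 8 segments, chained into 1 closed loop(s), length Σ = 6.378524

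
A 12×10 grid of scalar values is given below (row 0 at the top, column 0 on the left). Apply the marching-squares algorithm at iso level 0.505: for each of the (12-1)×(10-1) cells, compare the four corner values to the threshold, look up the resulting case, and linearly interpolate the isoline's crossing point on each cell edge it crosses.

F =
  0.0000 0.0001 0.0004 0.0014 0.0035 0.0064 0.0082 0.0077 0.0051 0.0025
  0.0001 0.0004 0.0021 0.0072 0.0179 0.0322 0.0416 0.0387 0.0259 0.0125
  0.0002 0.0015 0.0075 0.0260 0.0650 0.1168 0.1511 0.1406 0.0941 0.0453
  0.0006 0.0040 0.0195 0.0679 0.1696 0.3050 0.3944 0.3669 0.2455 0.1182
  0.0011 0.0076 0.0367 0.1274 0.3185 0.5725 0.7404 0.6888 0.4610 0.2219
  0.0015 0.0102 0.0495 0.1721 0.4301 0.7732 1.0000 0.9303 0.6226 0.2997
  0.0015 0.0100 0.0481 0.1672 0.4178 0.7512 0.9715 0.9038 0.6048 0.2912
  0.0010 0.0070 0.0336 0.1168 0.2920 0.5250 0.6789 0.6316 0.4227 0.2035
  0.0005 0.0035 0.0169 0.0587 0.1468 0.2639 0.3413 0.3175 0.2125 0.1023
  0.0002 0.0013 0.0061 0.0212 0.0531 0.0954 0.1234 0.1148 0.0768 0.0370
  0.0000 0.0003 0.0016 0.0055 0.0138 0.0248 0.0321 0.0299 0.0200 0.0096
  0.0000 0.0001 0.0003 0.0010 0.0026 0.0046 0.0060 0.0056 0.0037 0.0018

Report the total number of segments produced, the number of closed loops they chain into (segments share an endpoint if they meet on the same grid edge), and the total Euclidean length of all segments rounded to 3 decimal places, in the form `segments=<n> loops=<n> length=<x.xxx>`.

cell (3,4): code 0100 → (3.748,5.000)–(4.000,4.734)
cell (3,5): code 1100 → (3.320,6.000)–(3.748,5.000)
cell (3,6): code 1100 → (3.429,7.000)–(3.320,6.000)
cell (3,7): code 1000 → (4.000,7.807)–(3.429,7.000)
cell (4,4): code 0110 → (4.000,4.734)–(5.000,4.218)
cell (4,7): code 1101 → (4.272,8.000)–(4.000,7.807)
cell (4,8): code 1000 → (5.000,8.364)–(4.272,8.000)
cell (5,4): code 0110 → (5.000,4.218)–(6.000,4.262)
cell (5,8): code 1001 → (6.000,8.318)–(5.000,8.364)
cell (6,4): code 0110 → (6.000,4.262)–(7.000,4.914)
cell (6,7): code 1011 → (7.000,7.606)–(6.548,8.000)
cell (6,8): code 0001 → (6.548,8.000)–(6.000,8.318)
cell (7,4): code 0010 → (7.000,4.914)–(7.077,5.000)
cell (7,5): code 0011 → (7.077,5.000)–(7.515,6.000)
cell (7,6): code 0011 → (7.515,6.000)–(7.403,7.000)
cell (7,7): code 0001 → (7.403,7.000)–(7.000,7.606)
total: 16 segments, chained into 1 closed loop(s), length Σ = 13.091933

segments=16 loops=1 length=13.092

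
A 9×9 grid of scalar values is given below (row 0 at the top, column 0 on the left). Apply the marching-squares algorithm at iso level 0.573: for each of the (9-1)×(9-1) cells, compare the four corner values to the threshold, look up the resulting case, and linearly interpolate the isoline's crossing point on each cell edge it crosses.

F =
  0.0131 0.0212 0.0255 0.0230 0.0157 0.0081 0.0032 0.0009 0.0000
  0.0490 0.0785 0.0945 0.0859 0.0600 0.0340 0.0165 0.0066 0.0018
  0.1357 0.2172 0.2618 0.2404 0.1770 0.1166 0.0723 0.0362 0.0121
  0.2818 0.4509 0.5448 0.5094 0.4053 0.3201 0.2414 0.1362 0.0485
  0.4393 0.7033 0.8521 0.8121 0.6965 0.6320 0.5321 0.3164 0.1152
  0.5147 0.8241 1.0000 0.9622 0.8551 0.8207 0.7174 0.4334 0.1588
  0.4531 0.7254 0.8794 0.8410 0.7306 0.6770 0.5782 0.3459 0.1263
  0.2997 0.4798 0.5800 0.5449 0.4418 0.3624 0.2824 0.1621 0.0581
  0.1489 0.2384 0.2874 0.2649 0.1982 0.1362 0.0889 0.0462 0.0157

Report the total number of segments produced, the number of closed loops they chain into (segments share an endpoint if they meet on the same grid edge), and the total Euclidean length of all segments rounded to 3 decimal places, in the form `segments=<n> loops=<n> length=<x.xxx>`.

segments=20 loops=1 length=16.178

cell (3,0): code 0100 → (3.484,1.000)–(4.000,0.506)
cell (3,1): code 1100 → (3.092,2.000)–(3.484,1.000)
cell (3,2): code 1100 → (3.210,3.000)–(3.092,2.000)
cell (3,3): code 1100 → (3.576,4.000)–(3.210,3.000)
cell (3,4): code 1100 → (3.811,5.000)–(3.576,4.000)
cell (3,5): code 1000 → (4.000,5.591)–(3.811,5.000)
cell (4,0): code 0110 → (4.000,0.506)–(5.000,0.188)
cell (4,5): code 1101 → (4.221,6.000)–(4.000,5.591)
cell (4,6): code 1000 → (5.000,6.508)–(4.221,6.000)
cell (5,0): code 0110 → (5.000,0.188)–(6.000,0.440)
cell (5,6): code 1001 → (6.000,6.022)–(5.000,6.508)
cell (6,0): code 0010 → (6.000,0.440)–(6.621,1.000)
cell (6,1): code 0111 → (6.621,1.000)–(7.000,1.930)
cell (6,2): code 1011 → (7.000,2.199)–(6.905,3.000)
cell (6,3): code 0011 → (6.905,3.000)–(6.546,4.000)
cell (6,4): code 0011 → (6.546,4.000)–(6.331,5.000)
cell (6,5): code 0011 → (6.331,5.000)–(6.018,6.000)
cell (6,6): code 0001 → (6.018,6.000)–(6.000,6.022)
cell (7,1): code 0010 → (7.000,1.930)–(7.024,2.000)
cell (7,2): code 0001 → (7.024,2.000)–(7.000,2.199)
total: 20 segments, chained into 1 closed loop(s), length Σ = 16.178396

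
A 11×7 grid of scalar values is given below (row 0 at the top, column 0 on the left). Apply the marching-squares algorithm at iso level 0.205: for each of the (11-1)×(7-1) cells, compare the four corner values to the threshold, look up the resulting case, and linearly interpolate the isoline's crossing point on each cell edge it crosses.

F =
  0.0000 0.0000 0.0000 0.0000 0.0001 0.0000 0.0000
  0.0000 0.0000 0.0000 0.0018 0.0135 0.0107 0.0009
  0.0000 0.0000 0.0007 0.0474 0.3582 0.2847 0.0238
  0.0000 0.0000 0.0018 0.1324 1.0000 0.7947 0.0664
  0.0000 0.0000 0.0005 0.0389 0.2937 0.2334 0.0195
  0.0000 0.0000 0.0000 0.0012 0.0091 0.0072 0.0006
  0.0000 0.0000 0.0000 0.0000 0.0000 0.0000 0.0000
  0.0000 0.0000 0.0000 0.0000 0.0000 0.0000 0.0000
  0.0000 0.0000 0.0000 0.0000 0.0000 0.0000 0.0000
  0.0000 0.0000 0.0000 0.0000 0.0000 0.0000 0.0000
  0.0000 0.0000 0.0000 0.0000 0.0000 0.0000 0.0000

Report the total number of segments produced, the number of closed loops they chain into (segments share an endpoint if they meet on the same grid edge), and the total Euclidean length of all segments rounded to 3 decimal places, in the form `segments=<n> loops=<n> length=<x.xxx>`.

segments=10 loops=1 length=8.328

cell (1,3): code 0100 → (1.556,4.000)–(2.000,3.507)
cell (1,4): code 1100 → (1.709,5.000)–(1.556,4.000)
cell (1,5): code 1000 → (2.000,5.305)–(1.709,5.000)
cell (2,3): code 0110 → (2.000,3.507)–(3.000,3.084)
cell (2,5): code 1001 → (3.000,5.810)–(2.000,5.305)
cell (3,3): code 0110 → (3.000,3.084)–(4.000,3.652)
cell (3,5): code 1001 → (4.000,5.133)–(3.000,5.810)
cell (4,3): code 0010 → (4.000,3.652)–(4.312,4.000)
cell (4,4): code 0011 → (4.312,4.000)–(4.126,5.000)
cell (4,5): code 0001 → (4.126,5.000)–(4.000,5.133)
total: 10 segments, chained into 1 closed loop(s), length Σ = 8.327984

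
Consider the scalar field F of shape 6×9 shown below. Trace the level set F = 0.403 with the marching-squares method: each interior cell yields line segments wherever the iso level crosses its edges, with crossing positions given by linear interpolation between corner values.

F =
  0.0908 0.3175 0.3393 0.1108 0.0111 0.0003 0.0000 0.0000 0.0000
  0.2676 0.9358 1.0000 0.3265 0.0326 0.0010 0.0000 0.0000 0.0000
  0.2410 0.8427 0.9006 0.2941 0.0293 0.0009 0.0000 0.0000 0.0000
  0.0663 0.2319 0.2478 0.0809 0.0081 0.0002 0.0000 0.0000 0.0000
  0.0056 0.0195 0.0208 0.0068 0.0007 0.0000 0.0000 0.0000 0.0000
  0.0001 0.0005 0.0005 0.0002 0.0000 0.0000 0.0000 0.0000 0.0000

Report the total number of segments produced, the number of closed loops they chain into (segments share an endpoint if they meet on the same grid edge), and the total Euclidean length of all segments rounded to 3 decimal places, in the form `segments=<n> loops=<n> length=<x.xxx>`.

segments=8 loops=1 length=8.592

cell (0,0): code 0100 → (0.138,1.000)–(1.000,0.203)
cell (0,1): code 1100 → (0.096,2.000)–(0.138,1.000)
cell (0,2): code 1000 → (1.000,2.886)–(0.096,2.000)
cell (1,0): code 0110 → (1.000,0.203)–(2.000,0.269)
cell (1,2): code 1001 → (2.000,2.820)–(1.000,2.886)
cell (2,0): code 0010 → (2.000,0.269)–(2.720,1.000)
cell (2,1): code 0011 → (2.720,1.000)–(2.762,2.000)
cell (2,2): code 0001 → (2.762,2.000)–(2.000,2.820)
total: 8 segments, chained into 1 closed loop(s), length Σ = 8.591654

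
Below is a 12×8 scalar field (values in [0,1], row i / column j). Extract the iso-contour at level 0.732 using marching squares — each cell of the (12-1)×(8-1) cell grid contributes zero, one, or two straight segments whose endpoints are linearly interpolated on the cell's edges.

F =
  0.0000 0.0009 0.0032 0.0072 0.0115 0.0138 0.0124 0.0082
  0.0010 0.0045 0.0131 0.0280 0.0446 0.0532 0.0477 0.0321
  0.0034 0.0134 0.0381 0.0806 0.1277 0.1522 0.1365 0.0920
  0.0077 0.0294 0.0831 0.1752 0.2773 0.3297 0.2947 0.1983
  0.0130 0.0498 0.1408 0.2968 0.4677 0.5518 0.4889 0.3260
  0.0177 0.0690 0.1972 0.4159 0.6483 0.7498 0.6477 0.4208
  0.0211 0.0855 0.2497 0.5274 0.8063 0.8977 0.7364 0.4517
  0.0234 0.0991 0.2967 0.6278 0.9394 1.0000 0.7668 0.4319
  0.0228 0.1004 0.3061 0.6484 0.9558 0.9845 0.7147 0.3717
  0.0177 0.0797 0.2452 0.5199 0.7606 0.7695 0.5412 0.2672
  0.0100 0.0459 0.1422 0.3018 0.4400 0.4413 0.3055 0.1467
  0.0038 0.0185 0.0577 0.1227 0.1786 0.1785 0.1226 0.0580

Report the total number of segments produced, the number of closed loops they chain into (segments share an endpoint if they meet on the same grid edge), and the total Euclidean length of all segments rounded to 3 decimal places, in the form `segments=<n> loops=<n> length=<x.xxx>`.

segments=16 loops=1 length=11.105

cell (4,4): code 0100 → (4.910,5.000)–(5.000,4.825)
cell (4,5): code 1000 → (5.000,5.174)–(4.910,5.000)
cell (5,3): code 0100 → (5.530,4.000)–(6.000,3.734)
cell (5,4): code 1110 → (5.000,4.825)–(5.530,4.000)
cell (5,5): code 1101 → (5.950,6.000)–(5.000,5.174)
cell (5,6): code 1000 → (6.000,6.015)–(5.950,6.000)
cell (6,3): code 0110 → (6.000,3.734)–(7.000,3.334)
cell (6,6): code 1001 → (7.000,6.104)–(6.000,6.015)
cell (7,3): code 0110 → (7.000,3.334)–(8.000,3.272)
cell (7,5): code 1011 → (8.000,5.936)–(7.668,6.000)
cell (7,6): code 0001 → (7.668,6.000)–(7.000,6.104)
cell (8,3): code 0110 → (8.000,3.272)–(9.000,3.881)
cell (8,5): code 1001 → (9.000,5.164)–(8.000,5.936)
cell (9,3): code 0010 → (9.000,3.881)–(9.089,4.000)
cell (9,4): code 0011 → (9.089,4.000)–(9.114,5.000)
cell (9,5): code 0001 → (9.114,5.000)–(9.000,5.164)
total: 16 segments, chained into 1 closed loop(s), length Σ = 11.104522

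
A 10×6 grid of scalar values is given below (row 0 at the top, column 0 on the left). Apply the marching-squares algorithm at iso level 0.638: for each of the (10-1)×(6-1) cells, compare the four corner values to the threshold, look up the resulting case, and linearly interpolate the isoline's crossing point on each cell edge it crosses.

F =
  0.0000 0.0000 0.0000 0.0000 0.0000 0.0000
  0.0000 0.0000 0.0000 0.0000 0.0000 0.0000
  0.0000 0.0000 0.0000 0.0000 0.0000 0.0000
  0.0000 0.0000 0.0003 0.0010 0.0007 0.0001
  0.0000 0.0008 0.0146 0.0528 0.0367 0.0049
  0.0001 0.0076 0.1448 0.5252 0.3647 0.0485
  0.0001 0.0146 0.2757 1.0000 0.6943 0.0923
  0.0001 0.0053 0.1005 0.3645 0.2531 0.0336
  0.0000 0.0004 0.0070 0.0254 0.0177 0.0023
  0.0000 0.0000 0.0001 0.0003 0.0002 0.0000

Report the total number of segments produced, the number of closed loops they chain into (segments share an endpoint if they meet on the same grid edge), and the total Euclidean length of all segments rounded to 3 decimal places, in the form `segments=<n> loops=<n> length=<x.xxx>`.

cell (5,2): code 0100 → (5.238,3.000)–(6.000,2.500)
cell (5,3): code 1100 → (5.829,4.000)–(5.238,3.000)
cell (5,4): code 1000 → (6.000,4.094)–(5.829,4.000)
cell (6,2): code 0010 → (6.000,2.500)–(6.570,3.000)
cell (6,3): code 0011 → (6.570,3.000)–(6.128,4.000)
cell (6,4): code 0001 → (6.128,4.000)–(6.000,4.094)
total: 6 segments, chained into 1 closed loop(s), length Σ = 4.277628

segments=6 loops=1 length=4.278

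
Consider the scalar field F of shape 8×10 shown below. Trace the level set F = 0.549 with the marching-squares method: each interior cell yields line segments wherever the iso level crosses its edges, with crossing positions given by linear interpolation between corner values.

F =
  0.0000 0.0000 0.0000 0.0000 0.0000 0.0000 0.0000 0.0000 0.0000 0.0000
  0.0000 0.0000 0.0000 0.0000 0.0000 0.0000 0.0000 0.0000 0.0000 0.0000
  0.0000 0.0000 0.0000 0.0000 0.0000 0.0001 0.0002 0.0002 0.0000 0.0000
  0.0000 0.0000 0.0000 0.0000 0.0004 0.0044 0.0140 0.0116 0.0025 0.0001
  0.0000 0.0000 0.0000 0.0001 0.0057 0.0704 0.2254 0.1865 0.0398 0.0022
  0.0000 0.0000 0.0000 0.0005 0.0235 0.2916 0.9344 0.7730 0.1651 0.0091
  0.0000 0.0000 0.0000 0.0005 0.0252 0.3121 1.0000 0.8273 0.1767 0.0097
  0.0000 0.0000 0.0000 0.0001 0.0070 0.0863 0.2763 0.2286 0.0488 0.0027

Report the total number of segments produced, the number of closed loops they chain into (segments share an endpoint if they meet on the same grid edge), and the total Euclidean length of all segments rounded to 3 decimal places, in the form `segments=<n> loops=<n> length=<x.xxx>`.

cell (4,5): code 0100 → (4.456,6.000)–(5.000,5.400)
cell (4,6): code 1100 → (4.618,7.000)–(4.456,6.000)
cell (4,7): code 1000 → (5.000,7.368)–(4.618,7.000)
cell (5,5): code 0110 → (5.000,5.400)–(6.000,5.344)
cell (5,7): code 1001 → (6.000,7.428)–(5.000,7.368)
cell (6,5): code 0010 → (6.000,5.344)–(6.623,6.000)
cell (6,6): code 0011 → (6.623,6.000)–(6.465,7.000)
cell (6,7): code 0001 → (6.465,7.000)–(6.000,7.428)
total: 8 segments, chained into 1 closed loop(s), length Σ = 6.905016

segments=8 loops=1 length=6.905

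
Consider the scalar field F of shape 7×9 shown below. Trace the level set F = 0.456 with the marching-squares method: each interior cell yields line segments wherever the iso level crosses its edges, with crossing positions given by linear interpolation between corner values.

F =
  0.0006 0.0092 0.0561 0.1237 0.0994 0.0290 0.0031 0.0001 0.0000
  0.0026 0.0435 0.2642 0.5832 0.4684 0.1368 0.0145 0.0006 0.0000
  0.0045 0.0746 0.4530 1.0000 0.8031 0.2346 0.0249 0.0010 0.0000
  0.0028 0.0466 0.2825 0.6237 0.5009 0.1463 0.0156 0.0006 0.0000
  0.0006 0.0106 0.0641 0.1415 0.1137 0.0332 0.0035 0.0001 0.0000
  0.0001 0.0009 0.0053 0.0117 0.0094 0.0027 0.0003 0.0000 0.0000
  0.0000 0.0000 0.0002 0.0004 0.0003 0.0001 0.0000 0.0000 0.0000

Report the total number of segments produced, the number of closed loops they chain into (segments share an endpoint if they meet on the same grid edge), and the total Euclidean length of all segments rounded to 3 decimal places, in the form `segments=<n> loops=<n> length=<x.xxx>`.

segments=10 loops=1 length=7.912

cell (0,2): code 0100 → (0.723,3.000)–(1.000,2.601)
cell (0,3): code 1100 → (0.966,4.000)–(0.723,3.000)
cell (0,4): code 1000 → (1.000,4.037)–(0.966,4.000)
cell (1,2): code 0110 → (1.000,2.601)–(2.000,2.005)
cell (1,4): code 1001 → (2.000,4.611)–(1.000,4.037)
cell (2,2): code 0110 → (2.000,2.005)–(3.000,2.508)
cell (2,4): code 1001 → (3.000,4.127)–(2.000,4.611)
cell (3,2): code 0010 → (3.000,2.508)–(3.348,3.000)
cell (3,3): code 0011 → (3.348,3.000)–(3.116,4.000)
cell (3,4): code 0001 → (3.116,4.000)–(3.000,4.127)
total: 10 segments, chained into 1 closed loop(s), length Σ = 7.912118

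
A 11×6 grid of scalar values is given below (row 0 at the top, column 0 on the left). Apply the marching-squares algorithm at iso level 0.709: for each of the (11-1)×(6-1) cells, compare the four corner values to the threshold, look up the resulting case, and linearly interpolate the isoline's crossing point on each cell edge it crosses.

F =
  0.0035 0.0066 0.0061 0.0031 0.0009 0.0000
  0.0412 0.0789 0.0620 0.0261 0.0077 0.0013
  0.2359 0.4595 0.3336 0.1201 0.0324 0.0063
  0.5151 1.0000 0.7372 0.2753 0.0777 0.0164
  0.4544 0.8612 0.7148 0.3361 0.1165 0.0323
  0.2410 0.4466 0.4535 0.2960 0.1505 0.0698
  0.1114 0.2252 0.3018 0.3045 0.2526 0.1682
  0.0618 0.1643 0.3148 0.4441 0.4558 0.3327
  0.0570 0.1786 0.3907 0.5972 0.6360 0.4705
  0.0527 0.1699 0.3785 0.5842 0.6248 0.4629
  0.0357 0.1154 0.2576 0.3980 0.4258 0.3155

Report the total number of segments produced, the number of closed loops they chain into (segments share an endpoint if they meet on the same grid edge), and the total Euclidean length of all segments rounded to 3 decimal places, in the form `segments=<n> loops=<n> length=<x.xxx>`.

segments=8 loops=1 length=5.639

cell (2,0): code 0100 → (2.462,1.000)–(3.000,0.400)
cell (2,1): code 1100 → (2.930,2.000)–(2.462,1.000)
cell (2,2): code 1000 → (3.000,2.061)–(2.930,2.000)
cell (3,0): code 0110 → (3.000,0.400)–(4.000,0.626)
cell (3,2): code 1001 → (4.000,2.015)–(3.000,2.061)
cell (4,0): code 0010 → (4.000,0.626)–(4.367,1.000)
cell (4,1): code 0011 → (4.367,1.000)–(4.022,2.000)
cell (4,2): code 0001 → (4.022,2.000)–(4.000,2.015)
total: 8 segments, chained into 1 closed loop(s), length Σ = 5.638532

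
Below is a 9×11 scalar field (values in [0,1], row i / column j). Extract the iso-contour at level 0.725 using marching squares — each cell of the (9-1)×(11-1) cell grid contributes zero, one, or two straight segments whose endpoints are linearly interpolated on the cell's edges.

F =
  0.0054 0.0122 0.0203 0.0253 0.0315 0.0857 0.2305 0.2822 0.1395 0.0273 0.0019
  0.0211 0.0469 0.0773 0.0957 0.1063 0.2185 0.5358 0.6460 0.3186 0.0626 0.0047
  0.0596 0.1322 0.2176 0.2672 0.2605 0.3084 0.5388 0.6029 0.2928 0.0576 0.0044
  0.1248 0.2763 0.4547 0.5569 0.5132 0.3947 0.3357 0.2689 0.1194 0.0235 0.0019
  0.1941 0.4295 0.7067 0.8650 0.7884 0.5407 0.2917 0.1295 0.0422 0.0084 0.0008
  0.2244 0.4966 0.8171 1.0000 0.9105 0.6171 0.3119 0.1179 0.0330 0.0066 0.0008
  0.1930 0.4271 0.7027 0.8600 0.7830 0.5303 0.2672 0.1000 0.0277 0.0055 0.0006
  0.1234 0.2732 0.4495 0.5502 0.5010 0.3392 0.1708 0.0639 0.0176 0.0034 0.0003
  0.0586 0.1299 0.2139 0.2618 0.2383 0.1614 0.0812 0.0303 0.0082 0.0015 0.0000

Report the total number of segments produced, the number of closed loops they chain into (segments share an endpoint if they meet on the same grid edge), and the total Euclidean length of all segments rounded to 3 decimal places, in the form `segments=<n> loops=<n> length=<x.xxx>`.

cell (3,2): code 0100 → (3.546,3.000)–(4.000,2.116)
cell (3,3): code 1100 → (3.770,4.000)–(3.546,3.000)
cell (3,4): code 1000 → (4.000,4.256)–(3.770,4.000)
cell (4,1): code 0100 → (4.166,2.000)–(5.000,1.713)
cell (4,2): code 1110 → (4.000,2.116)–(4.166,2.000)
cell (4,4): code 1001 → (5.000,4.632)–(4.000,4.256)
cell (5,1): code 0010 → (5.000,1.713)–(5.805,2.000)
cell (5,2): code 0111 → (5.805,2.000)–(6.000,2.142)
cell (5,4): code 1001 → (6.000,4.230)–(5.000,4.632)
cell (6,2): code 0010 → (6.000,2.142)–(6.436,3.000)
cell (6,3): code 0011 → (6.436,3.000)–(6.206,4.000)
cell (6,4): code 0001 → (6.206,4.000)–(6.000,4.230)
total: 12 segments, chained into 1 closed loop(s), length Σ = 8.987082

segments=12 loops=1 length=8.987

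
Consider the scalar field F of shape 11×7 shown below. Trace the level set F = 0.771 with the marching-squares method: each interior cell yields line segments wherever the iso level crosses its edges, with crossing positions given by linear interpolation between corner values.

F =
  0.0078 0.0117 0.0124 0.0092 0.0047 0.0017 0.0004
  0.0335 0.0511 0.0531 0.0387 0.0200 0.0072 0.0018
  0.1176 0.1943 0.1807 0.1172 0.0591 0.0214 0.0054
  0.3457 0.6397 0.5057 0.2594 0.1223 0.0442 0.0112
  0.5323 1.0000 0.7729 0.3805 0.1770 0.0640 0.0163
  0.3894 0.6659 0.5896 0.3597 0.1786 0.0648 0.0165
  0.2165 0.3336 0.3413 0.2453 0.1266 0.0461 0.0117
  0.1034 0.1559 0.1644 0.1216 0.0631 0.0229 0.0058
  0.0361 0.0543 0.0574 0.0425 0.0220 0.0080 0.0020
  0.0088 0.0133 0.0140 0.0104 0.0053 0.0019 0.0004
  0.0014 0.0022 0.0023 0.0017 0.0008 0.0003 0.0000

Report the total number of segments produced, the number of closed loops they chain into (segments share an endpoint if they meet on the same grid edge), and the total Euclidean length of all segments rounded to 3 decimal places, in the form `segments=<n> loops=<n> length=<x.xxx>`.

cell (3,0): code 0100 → (3.364,1.000)–(4.000,0.510)
cell (3,1): code 1100 → (3.993,2.000)–(3.364,1.000)
cell (3,2): code 1000 → (4.000,2.005)–(3.993,2.000)
cell (4,0): code 0010 → (4.000,0.510)–(4.685,1.000)
cell (4,1): code 0011 → (4.685,1.000)–(4.010,2.000)
cell (4,2): code 0001 → (4.010,2.000)–(4.000,2.005)
total: 6 segments, chained into 1 closed loop(s), length Σ = 4.052313

segments=6 loops=1 length=4.052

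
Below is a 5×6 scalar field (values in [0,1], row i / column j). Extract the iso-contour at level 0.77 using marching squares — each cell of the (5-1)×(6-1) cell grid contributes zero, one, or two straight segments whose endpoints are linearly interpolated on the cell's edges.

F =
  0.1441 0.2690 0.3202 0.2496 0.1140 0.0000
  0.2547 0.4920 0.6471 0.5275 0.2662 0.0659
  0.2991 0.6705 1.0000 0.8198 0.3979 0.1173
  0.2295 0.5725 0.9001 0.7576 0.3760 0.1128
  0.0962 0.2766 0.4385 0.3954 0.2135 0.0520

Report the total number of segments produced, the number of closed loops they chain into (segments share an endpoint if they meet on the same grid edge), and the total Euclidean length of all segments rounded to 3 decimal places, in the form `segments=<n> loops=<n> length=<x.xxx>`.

segments=8 loops=1 length=5.786

cell (1,1): code 0100 → (1.348,2.000)–(2.000,1.302)
cell (1,2): code 1100 → (1.830,3.000)–(1.348,2.000)
cell (1,3): code 1000 → (2.000,3.118)–(1.830,3.000)
cell (2,1): code 0110 → (2.000,1.302)–(3.000,1.603)
cell (2,2): code 1011 → (3.000,2.913)–(2.801,3.000)
cell (2,3): code 0001 → (2.801,3.000)–(2.000,3.118)
cell (3,1): code 0010 → (3.000,1.603)–(3.282,2.000)
cell (3,2): code 0001 → (3.282,2.000)–(3.000,2.913)
total: 8 segments, chained into 1 closed loop(s), length Σ = 5.785671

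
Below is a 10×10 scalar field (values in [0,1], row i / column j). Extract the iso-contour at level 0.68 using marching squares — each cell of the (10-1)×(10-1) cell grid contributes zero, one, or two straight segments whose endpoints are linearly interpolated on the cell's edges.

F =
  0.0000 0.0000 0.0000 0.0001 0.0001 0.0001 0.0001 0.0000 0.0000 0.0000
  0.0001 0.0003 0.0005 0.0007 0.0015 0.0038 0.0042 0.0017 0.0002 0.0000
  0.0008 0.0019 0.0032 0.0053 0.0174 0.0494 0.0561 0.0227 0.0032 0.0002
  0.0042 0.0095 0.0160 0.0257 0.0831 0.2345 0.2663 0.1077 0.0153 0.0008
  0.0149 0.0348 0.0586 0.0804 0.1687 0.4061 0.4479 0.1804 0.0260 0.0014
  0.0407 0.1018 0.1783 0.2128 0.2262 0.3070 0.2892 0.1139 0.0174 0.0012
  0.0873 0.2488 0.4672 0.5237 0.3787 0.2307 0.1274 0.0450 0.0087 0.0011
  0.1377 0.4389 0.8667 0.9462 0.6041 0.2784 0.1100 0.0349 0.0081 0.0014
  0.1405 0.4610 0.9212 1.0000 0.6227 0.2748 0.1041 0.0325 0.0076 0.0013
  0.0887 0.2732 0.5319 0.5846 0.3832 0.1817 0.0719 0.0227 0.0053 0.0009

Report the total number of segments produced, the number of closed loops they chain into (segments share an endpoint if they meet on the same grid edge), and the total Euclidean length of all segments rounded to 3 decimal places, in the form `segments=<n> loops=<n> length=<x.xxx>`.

cell (6,1): code 0100 → (6.533,2.000)–(7.000,1.564)
cell (6,2): code 1100 → (6.370,3.000)–(6.533,2.000)
cell (6,3): code 1000 → (7.000,3.778)–(6.370,3.000)
cell (7,1): code 0110 → (7.000,1.564)–(8.000,1.476)
cell (7,3): code 1001 → (8.000,3.848)–(7.000,3.778)
cell (8,1): code 0010 → (8.000,1.476)–(8.620,2.000)
cell (8,2): code 0011 → (8.620,2.000)–(8.770,3.000)
cell (8,3): code 0001 → (8.770,3.000)–(8.000,3.848)
total: 8 segments, chained into 1 closed loop(s), length Σ = 7.628677

segments=8 loops=1 length=7.629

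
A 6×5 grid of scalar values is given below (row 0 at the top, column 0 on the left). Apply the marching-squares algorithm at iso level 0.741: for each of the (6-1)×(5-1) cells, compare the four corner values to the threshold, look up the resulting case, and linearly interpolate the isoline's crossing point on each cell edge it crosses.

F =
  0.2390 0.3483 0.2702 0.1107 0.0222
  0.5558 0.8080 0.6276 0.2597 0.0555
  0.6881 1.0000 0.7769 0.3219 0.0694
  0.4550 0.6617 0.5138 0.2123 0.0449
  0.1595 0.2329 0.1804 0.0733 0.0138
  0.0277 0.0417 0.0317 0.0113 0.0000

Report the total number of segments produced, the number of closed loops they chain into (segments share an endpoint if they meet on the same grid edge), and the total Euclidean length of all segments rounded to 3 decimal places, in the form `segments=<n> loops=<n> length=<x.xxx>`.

segments=8 loops=1 length=5.558

cell (0,0): code 0100 → (0.854,1.000)–(1.000,0.734)
cell (0,1): code 1000 → (1.000,1.371)–(0.854,1.000)
cell (1,0): code 0110 → (1.000,0.734)–(2.000,0.170)
cell (1,1): code 1101 → (1.760,2.000)–(1.000,1.371)
cell (1,2): code 1000 → (2.000,2.079)–(1.760,2.000)
cell (2,0): code 0010 → (2.000,0.170)–(2.766,1.000)
cell (2,1): code 0011 → (2.766,1.000)–(2.136,2.000)
cell (2,2): code 0001 → (2.136,2.000)–(2.000,2.079)
total: 8 segments, chained into 1 closed loop(s), length Σ = 5.557957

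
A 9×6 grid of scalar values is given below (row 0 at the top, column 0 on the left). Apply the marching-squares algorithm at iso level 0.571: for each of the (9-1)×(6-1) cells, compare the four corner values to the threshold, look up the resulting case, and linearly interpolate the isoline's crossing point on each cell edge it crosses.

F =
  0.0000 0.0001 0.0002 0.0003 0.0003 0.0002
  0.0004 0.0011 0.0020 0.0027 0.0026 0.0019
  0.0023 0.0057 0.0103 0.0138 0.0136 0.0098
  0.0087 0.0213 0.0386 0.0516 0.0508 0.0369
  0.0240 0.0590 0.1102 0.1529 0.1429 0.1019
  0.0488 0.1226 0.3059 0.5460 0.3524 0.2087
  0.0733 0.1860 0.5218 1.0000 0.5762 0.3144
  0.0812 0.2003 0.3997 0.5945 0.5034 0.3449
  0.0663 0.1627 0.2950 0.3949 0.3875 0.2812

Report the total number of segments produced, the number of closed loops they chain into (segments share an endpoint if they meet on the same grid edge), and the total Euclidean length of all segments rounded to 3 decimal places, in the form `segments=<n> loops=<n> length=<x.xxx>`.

cell (5,2): code 0100 → (5.055,3.000)–(6.000,2.103)
cell (5,3): code 1100 → (5.977,4.000)–(5.055,3.000)
cell (5,4): code 1000 → (6.000,4.020)–(5.977,4.000)
cell (6,2): code 0110 → (6.000,2.103)–(7.000,2.879)
cell (6,3): code 1011 → (7.000,3.258)–(6.071,4.000)
cell (6,4): code 0001 → (6.071,4.000)–(6.000,4.020)
cell (7,2): code 0010 → (7.000,2.879)–(7.118,3.000)
cell (7,3): code 0001 → (7.118,3.000)–(7.000,3.258)
total: 8 segments, chained into 1 closed loop(s), length Σ = 5.674473

segments=8 loops=1 length=5.674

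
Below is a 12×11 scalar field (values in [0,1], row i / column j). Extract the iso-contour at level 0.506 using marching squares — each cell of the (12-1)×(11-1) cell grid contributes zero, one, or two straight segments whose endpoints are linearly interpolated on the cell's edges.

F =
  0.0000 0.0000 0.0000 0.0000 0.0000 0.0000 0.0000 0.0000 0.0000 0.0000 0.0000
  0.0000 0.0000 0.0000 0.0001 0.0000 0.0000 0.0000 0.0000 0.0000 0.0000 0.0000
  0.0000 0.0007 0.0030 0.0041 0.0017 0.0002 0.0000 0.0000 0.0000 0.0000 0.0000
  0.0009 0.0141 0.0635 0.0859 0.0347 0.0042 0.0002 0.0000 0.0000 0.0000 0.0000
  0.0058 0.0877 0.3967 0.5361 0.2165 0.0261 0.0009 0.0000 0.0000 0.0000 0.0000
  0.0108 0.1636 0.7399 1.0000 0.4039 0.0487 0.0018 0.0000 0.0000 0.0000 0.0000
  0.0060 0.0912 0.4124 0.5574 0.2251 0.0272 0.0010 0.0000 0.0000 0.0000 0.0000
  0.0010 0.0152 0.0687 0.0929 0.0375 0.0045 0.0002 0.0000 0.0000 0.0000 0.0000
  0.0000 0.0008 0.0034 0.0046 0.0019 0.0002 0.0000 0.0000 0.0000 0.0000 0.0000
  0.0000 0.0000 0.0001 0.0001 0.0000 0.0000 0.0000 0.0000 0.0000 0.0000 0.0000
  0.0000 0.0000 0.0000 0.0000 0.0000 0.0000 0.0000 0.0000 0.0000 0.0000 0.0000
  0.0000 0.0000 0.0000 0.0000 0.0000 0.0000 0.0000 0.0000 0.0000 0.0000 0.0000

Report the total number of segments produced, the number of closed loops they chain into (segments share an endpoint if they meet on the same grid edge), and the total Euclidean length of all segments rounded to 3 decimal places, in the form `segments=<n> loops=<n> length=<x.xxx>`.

segments=10 loops=1 length=6.517

cell (3,2): code 0100 → (3.933,3.000)–(4.000,2.784)
cell (3,3): code 1000 → (4.000,3.094)–(3.933,3.000)
cell (4,1): code 0100 → (4.318,2.000)–(5.000,1.594)
cell (4,2): code 1110 → (4.000,2.784)–(4.318,2.000)
cell (4,3): code 1001 → (5.000,3.829)–(4.000,3.094)
cell (5,1): code 0010 → (5.000,1.594)–(5.714,2.000)
cell (5,2): code 0111 → (5.714,2.000)–(6.000,2.646)
cell (5,3): code 1001 → (6.000,3.155)–(5.000,3.829)
cell (6,2): code 0010 → (6.000,2.646)–(6.111,3.000)
cell (6,3): code 0001 → (6.111,3.000)–(6.000,3.155)
total: 10 segments, chained into 1 closed loop(s), length Σ = 6.516751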